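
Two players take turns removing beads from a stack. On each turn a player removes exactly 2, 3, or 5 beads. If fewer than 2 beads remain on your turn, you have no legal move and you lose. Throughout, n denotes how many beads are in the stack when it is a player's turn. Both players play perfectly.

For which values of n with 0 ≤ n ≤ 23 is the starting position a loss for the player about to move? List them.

Label each position W (a win for the player to move) or L (a loss). A position with no legal move is L; any other position is W exactly when some move reaches an L, and L when every move reaches a W.
n=0: no move → L
n=1: no move → L
n=2: W (go to 0, an L position)
n=3: W (go to 1, an L position)
n=4: W (go to 1, an L position)
n=5: W (go to 0, an L position)
n=6: W (go to 1, an L position)
n=7: L (options 5(W), 4(W), 2(W) are all W)
n=8: L (options 6(W), 5(W), 3(W) are all W)
n=9: W (go to 7, an L position)
n=10: W (go to 8, an L position)
n=11: W (go to 8, an L position)
n=12: W (go to 7, an L position)
n=13: W (go to 8, an L position)
n=14: L (options 12(W), 11(W), 9(W) are all W)
n=15: L (options 13(W), 12(W), 10(W) are all W)
n=16: W (go to 14, an L position)
n=17: W (go to 15, an L position)
n=18: W (go to 15, an L position)
n=19: W (go to 14, an L position)
n=20: W (go to 15, an L position)
n=21: L (options 19(W), 18(W), 16(W) are all W)
n=22: L (options 20(W), 19(W), 17(W) are all W)
n=23: W (go to 21, an L position)
The losing starting values of n are exactly the entries labelled L in this table (8 of them).

0, 1, 7, 8, 14, 15, 21, 22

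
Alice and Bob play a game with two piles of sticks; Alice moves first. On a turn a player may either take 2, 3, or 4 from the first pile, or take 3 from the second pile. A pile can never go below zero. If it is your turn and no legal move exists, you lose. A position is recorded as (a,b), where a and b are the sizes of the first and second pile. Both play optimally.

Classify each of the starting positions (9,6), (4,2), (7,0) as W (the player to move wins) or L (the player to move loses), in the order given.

Build the W/L table. Terminal = L. A non-terminal position is W if it has a move to some L; otherwise it is L.
No move ever increases a pile, so every position that can arise here has a ≤ 9 and b ≤ 6; it is enough to label the cells with 0 ≤ a ≤ 9 and 0 ≤ b ≤ 6.
Every move lowers a or b (never raises either), so fill the grid row by row in increasing a, and left to right within a row: each cell's successors are then already labelled.
      b=0  b=1  b=2  b=3  b=4  b=5  b=6
a=0:    L    L    L    W    W    W    L
a=1:    L    L    L    W    W    W    L
a=2:    W    W    W    L    L    L    W
a=3:    W    W    W    L    L    L    W
a=4:    W    W    W    W    W    W    W
a=5:    W    W    W    W    W    W    W
a=6:    L    L    L    W    W    W    L
a=7:    L    L    L    W    W    W    L
a=8:    W    W    W    L    L    L    W
a=9:    W    W    W    L    L    L    W
Cells with no legal move (terminal, hence L): (0,0), (0,1), (0,2), (1,0), (1,1), (1,2).
The remaining L cells, each justified by listing all of its moves:
(0,6): →(0,3)(W) only, which is W, so L
(1,6): →(1,3)(W) only, which is W, so L
(2,3): →(0,3)(W), (2,0)(W) — all W, so L
(2,4): →(0,4)(W), (2,1)(W) — all W, so L
(2,5): →(0,5)(W), (2,2)(W) — all W, so L
(3,3): →(1,3)(W), (0,3)(W), (3,0)(W) — all W, so L
(3,4): →(1,4)(W), (0,4)(W), (3,1)(W) — all W, so L
(3,5): →(1,5)(W), (0,5)(W), (3,2)(W) — all W, so L
(6,0): →(4,0)(W), (3,0)(W), (2,0)(W) — all W, so L
(6,1): →(4,1)(W), (3,1)(W), (2,1)(W) — all W, so L
(6,2): →(4,2)(W), (3,2)(W), (2,2)(W) — all W, so L
(6,6): →(4,6)(W), (3,6)(W), (2,6)(W), (6,3)(W) — all W, so L
(7,0): →(5,0)(W), (4,0)(W), (3,0)(W) — all W, so L
(7,1): →(5,1)(W), (4,1)(W), (3,1)(W) — all W, so L
(7,2): →(5,2)(W), (4,2)(W), (3,2)(W) — all W, so L
(7,6): →(5,6)(W), (4,6)(W), (3,6)(W), (7,3)(W) — all W, so L
(8,3): →(6,3)(W), (5,3)(W), (4,3)(W), (8,0)(W) — all W, so L
(8,4): →(6,4)(W), (5,4)(W), (4,4)(W), (8,1)(W) — all W, so L
(8,5): →(6,5)(W), (5,5)(W), (4,5)(W), (8,2)(W) — all W, so L
(9,3): →(7,3)(W), (6,3)(W), (5,3)(W), (9,0)(W) — all W, so L
(9,4): →(7,4)(W), (6,4)(W), (5,4)(W), (9,1)(W) — all W, so L
(9,5): →(7,5)(W), (6,5)(W), (5,5)(W), (9,2)(W) — all W, so L
Every other cell has at least one move into one of the L cells above, so it is W.
(9,6): the move to (7,6) reaches an L cell, so W
(4,2): the move to (1,2) reaches an L cell, so W
(7,0): one of the L cells justified above, so L

(9,6): W, (4,2): W, (7,0): L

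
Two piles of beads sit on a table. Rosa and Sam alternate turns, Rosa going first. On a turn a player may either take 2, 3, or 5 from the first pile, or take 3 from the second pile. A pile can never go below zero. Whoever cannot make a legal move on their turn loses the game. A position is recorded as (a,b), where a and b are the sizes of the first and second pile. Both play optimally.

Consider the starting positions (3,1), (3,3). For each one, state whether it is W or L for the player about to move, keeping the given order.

Classify positions by backward induction: terminal positions (no move available) are L. From any other position, the mover wins iff some move reaches an L.
No move ever increases a pile, so every position that can arise here has a ≤ 3 and b ≤ 3; it is enough to label the cells with 0 ≤ a ≤ 3 and 0 ≤ b ≤ 3.
Every move lowers a or b (never raises either), so fill the grid row by row in increasing a, and left to right within a row: each cell's successors are then already labelled.
      b=0  b=1  b=2  b=3
a=0:    L    L    L    W
a=1:    L    L    L    W
a=2:    W    W    W    L
a=3:    W    W    W    L
Cells with no legal move (terminal, hence L): (0,0), (0,1), (0,2), (1,0), (1,1), (1,2).
The remaining L cells, each justified by listing all of its moves:
(2,3): L (options (0,3)(W), (2,0)(W) are all W)
(3,3): L (options (1,3)(W), (0,3)(W), (3,0)(W) are all W)
Every other cell has at least one move into one of the L cells above, so it is W.
(3,1): the move to (1,1) reaches an L cell, so W
(3,3): one of the L cells justified above, so L

(3,1): W, (3,3): L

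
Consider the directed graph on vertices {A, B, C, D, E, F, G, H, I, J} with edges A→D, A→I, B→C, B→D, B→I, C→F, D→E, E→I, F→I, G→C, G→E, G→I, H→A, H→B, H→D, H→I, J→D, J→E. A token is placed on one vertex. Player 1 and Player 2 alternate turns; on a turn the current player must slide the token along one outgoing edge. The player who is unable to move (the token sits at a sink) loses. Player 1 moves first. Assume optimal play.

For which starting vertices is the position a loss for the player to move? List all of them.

Label each position W (a win for the player to move) or L (a loss). A position with no legal move is L; any other position is W exactly when some move reaches an L, and L when every move reaches a W.
Every edge goes from a vertex to one that appears earlier in the order I, E, F, C, D, A, B, G, H, J, so processing vertices in that order labels each vertex after all of its successors.
I: no outgoing edge → L
E: reaches L-position I → W
F: reaches L-position I → W
C: only reaches F(W), which is W → L
D: only reaches E(W), which is W → L
A: reaches L-position D → W
B: reaches L-position D → W
G: reaches L-position C → W
H: reaches L-position D → W
J: reaches L-position D → W
The losing starting vertices are exactly the entries labelled L in this table (3 of them).

C, D, I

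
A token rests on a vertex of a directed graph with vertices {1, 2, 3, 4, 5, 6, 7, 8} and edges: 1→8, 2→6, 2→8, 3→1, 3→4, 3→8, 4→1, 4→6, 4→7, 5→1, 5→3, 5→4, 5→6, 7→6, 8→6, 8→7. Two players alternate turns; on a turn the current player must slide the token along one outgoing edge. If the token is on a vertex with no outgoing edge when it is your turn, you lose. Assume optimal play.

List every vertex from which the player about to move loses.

1, 6

Work bottom-up. With no move the player to move loses. Otherwise the position is W if at least one move leads to an L position for the opponent, and L if every move leads to a W.
Every edge goes from a vertex to one that appears earlier in the order 6, 7, 8, 1, 4, 3, 5, 2, so processing vertices in that order labels each vertex after all of its successors.
6: no outgoing edge → L
7: can move to 6, which is L ⇒ W
8: can move to 6, which is L ⇒ W
1: the only move is to 8(W), a W ⇒ L
4: can move to 1, which is L ⇒ W
3: can move to 1, which is L ⇒ W
5: can move to 1, which is L ⇒ W
2: can move to 6, which is L ⇒ W
The losing starting vertices are exactly the entries labelled L in this table (2 of them).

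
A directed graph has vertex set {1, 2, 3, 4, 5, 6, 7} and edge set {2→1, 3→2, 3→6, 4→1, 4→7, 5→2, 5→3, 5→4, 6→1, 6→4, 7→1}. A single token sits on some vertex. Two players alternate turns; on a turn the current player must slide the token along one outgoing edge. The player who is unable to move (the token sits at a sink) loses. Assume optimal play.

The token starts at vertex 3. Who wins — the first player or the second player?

Classify positions by backward induction: terminal positions (no move available) are L. From any other position, the mover wins iff some move reaches an L.
Every edge goes from a vertex to one that appears earlier in the order 1, 7, 4, 6, 2, 3, 5, so processing vertices in that order labels each vertex after all of its successors.
1: no outgoing edge → L
7: →1(L), so W
4: →1(L), so W
6: →1(L), so W
2: →1(L), so W
3: →2(W), 6(W) — all W, so L
5: →3(L), so W
Every move from 3 reaches a W position, so the mover loses.

The second player wins.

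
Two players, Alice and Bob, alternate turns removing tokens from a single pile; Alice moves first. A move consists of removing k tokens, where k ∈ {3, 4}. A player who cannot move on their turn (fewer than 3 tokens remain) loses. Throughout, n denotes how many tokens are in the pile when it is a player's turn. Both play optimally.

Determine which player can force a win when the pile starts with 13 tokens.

Compute win/loss labels from the base case upward. A position with no move is L. Any other position is W if it can reach an L in one move, else L.
n=0: no move → L
n=1: no move → L
n=2: no move → L
n=3: →0(L), so W
n=4: →1(L), so W
n=5: →2(L), so W
n=6: →2(L), so W
n=7: →4(W), 3(W) — all W, so L
n=8: →5(W), 4(W) — all W, so L
n=9: →6(W), 5(W) — all W, so L
n=10: →7(L), so W
n=11: →8(L), so W
n=12: →9(L), so W
n=13: →9(L), so W
The starting position 13 is W: Alice should remove 4, leaving 9, handing over an L position.

Alice wins.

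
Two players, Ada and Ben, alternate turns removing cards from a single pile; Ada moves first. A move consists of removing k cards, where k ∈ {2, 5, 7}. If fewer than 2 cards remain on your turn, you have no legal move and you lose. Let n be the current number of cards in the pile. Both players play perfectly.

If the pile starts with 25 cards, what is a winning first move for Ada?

Remove 2, leaving 23.

Compute win/loss labels from the base case upward. A position with no move is L. Any other position is W if it can reach an L in one move, else L.
n=0: no move → L
n=1: no move → L
n=2: W (go to 0, an L position)
n=3: W (go to 1, an L position)
n=4: L (sole option 2(W) is W)
n=5: W (go to 0, an L position)
n=6: W (go to 4, an L position)
n=7: W (go to 0, an L position)
n=8: W (go to 1, an L position)
n=9: W (go to 4, an L position)
n=10: L (options 8(W), 5(W), 3(W) are all W)
n=11: W (go to 4, an L position)
n=12: W (go to 10, an L position)
n=13: L (options 11(W), 8(W), 6(W) are all W)
n=14: L (options 12(W), 9(W), 7(W) are all W)
n=15: W (go to 13, an L position)
n=16: W (go to 14, an L position)
n=17: W (go to 10, an L position)
n=18: W (go to 13, an L position)
n=19: W (go to 14, an L position)
n=20: W (go to 13, an L position)
n=21: W (go to 14, an L position)
n=22: L (options 20(W), 17(W), 15(W) are all W)
n=23: L (options 21(W), 18(W), 16(W) are all W)
n=24: W (go to 22, an L position)
n=25: W (go to 23, an L position)
From 25, the L positions reachable in one move are: 23.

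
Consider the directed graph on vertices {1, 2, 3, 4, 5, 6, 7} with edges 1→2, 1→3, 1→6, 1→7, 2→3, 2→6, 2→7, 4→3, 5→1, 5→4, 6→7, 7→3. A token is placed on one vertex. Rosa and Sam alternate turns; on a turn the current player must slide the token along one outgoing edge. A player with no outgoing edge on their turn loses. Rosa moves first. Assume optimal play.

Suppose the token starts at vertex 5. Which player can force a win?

Sam wins.

Build the W/L table. Terminal = L. A non-terminal position is W if it has a move to some L; otherwise it is L.
Every edge goes from a vertex to one that appears earlier in the order 3, 7, 6, 2, 4, 1, 5, so processing vertices in that order labels each vertex after all of its successors.
3: no outgoing edge → L
7: →3(L), so W
6: →7(W) only, which is W, so L
2: →6(L), so W
4: →3(L), so W
1: →6(L), so W
5: →1(W), 4(W) — all W, so L
Every move from 5 reaches a W position, so the mover loses.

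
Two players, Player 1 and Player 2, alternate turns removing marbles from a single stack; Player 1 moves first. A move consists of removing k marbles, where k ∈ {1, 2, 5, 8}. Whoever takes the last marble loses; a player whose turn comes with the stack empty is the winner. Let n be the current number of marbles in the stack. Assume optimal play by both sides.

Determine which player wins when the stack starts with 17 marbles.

Work bottom-up. With no move the player to move wins. Otherwise the position is W if at least one move leads to an L position for the opponent, and L if every move leads to a W.
n=0: no move; the opponent has just taken the last marble and therefore loses → W
n=1: L (sole option 0(W) is W)
n=2: W (go to 1, an L position)
n=3: W (go to 1, an L position)
n=4: L (options 3(W), 2(W) are all W)
n=5: W (go to 4, an L position)
n=6: W (go to 4, an L position)
n=7: L (options 6(W), 5(W), 2(W) are all W)
n=8: W (go to 7, an L position)
n=9: W (go to 7, an L position)
n=10: L (options 9(W), 8(W), 5(W), 2(W) are all W)
n=11: W (go to 10, an L position)
n=12: W (go to 10, an L position)
n=13: L (options 12(W), 11(W), 8(W), 5(W) are all W)
n=14: W (go to 13, an L position)
n=15: W (go to 13, an L position)
n=16: L (options 15(W), 14(W), 11(W), 8(W) are all W)
n=17: W (go to 16, an L position)
The starting position 17 is W: Player 1 should remove 1, leaving 16, handing over an L position.

Player 1 wins.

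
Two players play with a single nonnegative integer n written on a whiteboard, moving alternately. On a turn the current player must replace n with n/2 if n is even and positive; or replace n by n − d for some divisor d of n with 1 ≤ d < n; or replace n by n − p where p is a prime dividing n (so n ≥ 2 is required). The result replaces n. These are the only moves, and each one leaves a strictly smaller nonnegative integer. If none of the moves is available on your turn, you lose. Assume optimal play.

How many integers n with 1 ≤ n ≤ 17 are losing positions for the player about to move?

Classify positions by backward induction: terminal positions (no move available) are L. From any other position, the mover wins iff some move reaches an L.
n=0: no move → L
n=1: no move → L
n=2: W (go to 0, an L position)
n=3: W (go to 0, an L position)
n=4: L (options 2(W), 3(W) are all W)
n=5: W (go to 0, an L position)
n=6: W (go to 4, an L position)
n=7: W (go to 0, an L position)
n=8: W (go to 4, an L position)
n=9: L (options 6(W), 8(W) are all W)
n=10: W (go to 9, an L position)
n=11: W (go to 0, an L position)
n=12: W (go to 9, an L position)
n=13: W (go to 0, an L position)
n=14: L (options 7(W), 12(W), 13(W) are all W)
n=15: W (go to 14, an L position)
n=16: W (go to 14, an L position)
n=17: W (go to 0, an L position)
L entries with 1 ≤ n ≤ 17 (n=0 is outside the asked range and is not counted): n = 1, 4, 9, 14; that makes 4.

4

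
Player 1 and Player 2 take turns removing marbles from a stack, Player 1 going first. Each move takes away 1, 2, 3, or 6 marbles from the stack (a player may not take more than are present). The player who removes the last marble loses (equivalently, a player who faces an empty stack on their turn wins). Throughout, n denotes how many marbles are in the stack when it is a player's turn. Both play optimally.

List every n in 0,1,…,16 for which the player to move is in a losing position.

Classify positions by backward induction: terminal positions (no move available) are W. From any other position, the mover wins iff some move reaches an L.
n=0: no move; the opponent has just taken the last marble and therefore loses → W
n=1: L (sole option 0(W) is W)
n=2: W (go to 1, an L position)
n=3: W (go to 1, an L position)
n=4: W (go to 1, an L position)
n=5: L (options 4(W), 3(W), 2(W) are all W)
n=6: W (go to 5, an L position)
n=7: W (go to 5, an L position)
n=8: W (go to 5, an L position)
n=9: L (options 8(W), 7(W), 6(W), 3(W) are all W)
n=10: W (go to 9, an L position)
n=11: W (go to 9, an L position)
n=12: W (go to 9, an L position)
n=13: L (options 12(W), 11(W), 10(W), 7(W) are all W)
n=14: W (go to 13, an L position)
n=15: W (go to 13, an L position)
n=16: W (go to 13, an L position)
The losing starting values of n are exactly the entries labelled L in this table (4 of them).

1, 5, 9, 13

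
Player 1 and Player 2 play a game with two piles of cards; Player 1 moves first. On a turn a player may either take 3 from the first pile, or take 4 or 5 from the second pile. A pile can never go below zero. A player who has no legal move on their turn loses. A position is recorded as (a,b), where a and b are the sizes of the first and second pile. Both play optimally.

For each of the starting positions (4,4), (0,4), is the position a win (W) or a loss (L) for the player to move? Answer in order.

(4,4): L, (0,4): W

Compute win/loss labels from the base case upward. A position with no move is L. Any other position is W if it can reach an L in one move, else L.
No move ever increases a pile, so every position that can arise here has a ≤ 4 and b ≤ 4; it is enough to label the cells with 0 ≤ a ≤ 4 and 0 ≤ b ≤ 4.
Every move lowers a or b (never raises either), so fill the grid row by row in increasing a, and left to right within a row: each cell's successors are then already labelled.
      b=0  b=1  b=2  b=3  b=4
a=0:    L    L    L    L    W
a=1:    L    L    L    L    W
a=2:    L    L    L    L    W
a=3:    W    W    W    W    L
a=4:    W    W    W    W    L
Cells with no legal move (terminal, hence L): (0,0), (0,1), (0,2), (0,3), (1,0), (1,1), (1,2), (1,3), (2,0), (2,1), (2,2), (2,3).
The remaining L cells, each justified by listing all of its moves:
(3,4): →(0,4)(W), (3,0)(W) — all W, so L
(4,4): →(1,4)(W), (4,0)(W) — all W, so L
Every other cell has at least one move into one of the L cells above, so it is W.
(4,4): one of the L cells justified above, so L
(0,4): the move to (0,0) reaches an L cell, so W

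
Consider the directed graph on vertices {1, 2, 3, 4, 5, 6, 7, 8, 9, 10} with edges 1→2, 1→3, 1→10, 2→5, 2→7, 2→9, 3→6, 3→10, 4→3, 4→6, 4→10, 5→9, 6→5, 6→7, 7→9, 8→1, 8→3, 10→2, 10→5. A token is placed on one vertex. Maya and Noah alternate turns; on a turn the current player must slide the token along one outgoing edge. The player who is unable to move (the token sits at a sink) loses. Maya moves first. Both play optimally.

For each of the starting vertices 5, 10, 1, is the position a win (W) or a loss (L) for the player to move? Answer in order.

Build the W/L table. Terminal = L. A non-terminal position is W if it has a move to some L; otherwise it is L.
Every edge goes from a vertex to one that appears earlier in the order 9, 5, 7, 2, 6, 10, 3, 1, 8, 4, so processing vertices in that order labels each vertex after all of its successors.
9: no outgoing edge → L
5: →9(L), so W
7: →9(L), so W
2: →9(L), so W
6: →7(W), 5(W) — all W, so L
10: →2(W), 5(W) — all W, so L
3: →10(L), so W
1: →10(L), so W
8: →1(W), 3(W) — all W, so L
4: →10(L), so W

5: W, 10: L, 1: W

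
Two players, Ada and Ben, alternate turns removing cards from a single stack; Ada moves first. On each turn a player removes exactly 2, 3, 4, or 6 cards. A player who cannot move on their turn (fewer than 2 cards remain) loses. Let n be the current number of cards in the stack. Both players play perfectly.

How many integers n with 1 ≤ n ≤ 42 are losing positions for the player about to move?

Positions with no move are L. A position that does have a move is losing for the player to move precisely when every available move leads to a winning position for the opponent. Fill in the labels:
n=0: no move → L
n=1: no move → L
n=2: W (go to 0, an L position)
n=3: W (go to 1, an L position)
n=4: W (go to 1, an L position)
n=5: W (go to 1, an L position)
n=6: W (go to 0, an L position)
n=7: W (go to 1, an L position)
n=8: L (options 6(W), 5(W), 4(W), 2(W) are all W)
n=9: L (options 7(W), 6(W), 5(W), 3(W) are all W)
n=10: W (go to 8, an L position)
n=11: W (go to 9, an L position)
n=12: W (go to 9, an L position)
n=13: W (go to 9, an L position)
n=14: W (go to 8, an L position)
n=15: W (go to 9, an L position)
n=16: L (options 14(W), 13(W), 12(W), 10(W) are all W)
n=17: L (options 15(W), 14(W), 13(W), 11(W) are all W)
n=18: W (go to 16, an L position)
n=19: W (go to 17, an L position)
n=20: W (go to 17, an L position)
n=21: W (go to 17, an L position)
n=22: W (go to 16, an L position)
n=23: W (go to 17, an L position)
n=24: L (options 22(W), 21(W), 20(W), 18(W) are all W)
n=25: L (options 23(W), 22(W), 21(W), 19(W) are all W)
n=26: W (go to 24, an L position)
n=27: W (go to 25, an L position)
n=28: W (go to 25, an L position)
n=29: W (go to 25, an L position)
n=30: W (go to 24, an L position)
n=31: W (go to 25, an L position)
n=32: L (options 30(W), 29(W), 28(W), 26(W) are all W)
n=33: L (options 31(W), 30(W), 29(W), 27(W) are all W)
n=34: W (go to 32, an L position)
n=35: W (go to 33, an L position)
n=36: W (go to 33, an L position)
n=37: W (go to 33, an L position)
n=38: W (go to 32, an L position)
n=39: W (go to 33, an L position)
n=40: L (options 38(W), 37(W), 36(W), 34(W) are all W)
n=41: L (options 39(W), 38(W), 37(W), 35(W) are all W)
n=42: W (go to 40, an L position)
L entries with 1 ≤ n ≤ 42 (n=0 is outside the asked range and is not counted): n = 1, 8, 9, 16, 17, 24, 25, 32, 33, 40, 41; that makes 11.

11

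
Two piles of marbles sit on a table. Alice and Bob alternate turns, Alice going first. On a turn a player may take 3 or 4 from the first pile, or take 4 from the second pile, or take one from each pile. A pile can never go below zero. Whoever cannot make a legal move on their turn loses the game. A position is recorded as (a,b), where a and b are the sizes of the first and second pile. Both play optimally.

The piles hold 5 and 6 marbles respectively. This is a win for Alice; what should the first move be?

Build the W/L table. Terminal = L. A non-terminal position is W if it has a move to some L; otherwise it is L.
No move ever increases a pile, so every position that can arise here has a ≤ 5 and b ≤ 6; it is enough to label the cells with 0 ≤ a ≤ 5 and 0 ≤ b ≤ 6.
Every move lowers a or b (never raises either), so fill the grid row by row in increasing a, and left to right within a row: each cell's successors are then already labelled.
      b=0  b=1  b=2  b=3  b=4  b=5  b=6
a=0:    L    L    L    L    W    W    W
a=1:    L    W    W    W    W    L    L
a=2:    L    W    L    L    W    L    W
a=3:    W    W    W    W    W    L    W
a=4:    W    W    W    W    L    W    W
a=5:    W    L    W    W    L    W    W
Cells with no legal move (terminal, hence L): (0,0), (0,1), (0,2), (0,3), (1,0), (2,0).
The remaining L cells, each justified by listing all of its moves:
(1,5): moves to (1,1)(W), (0,4)(W); every one is W ⇒ L
(1,6): moves to (1,2)(W), (0,5)(W); every one is W ⇒ L
(2,2): the only move is to (1,1)(W), a W ⇒ L
(2,3): the only move is to (1,2)(W), a W ⇒ L
(2,5): moves to (2,1)(W), (1,4)(W); every one is W ⇒ L
(3,5): moves to (0,5)(W), (3,1)(W), (2,4)(W); every one is W ⇒ L
(4,4): moves to (1,4)(W), (0,4)(W), (4,0)(W), (3,3)(W); every one is W ⇒ L
(5,1): moves to (2,1)(W), (1,1)(W), (4,0)(W); every one is W ⇒ L
(5,4): moves to (2,4)(W), (1,4)(W), (5,0)(W), (4,3)(W); every one is W ⇒ L
Every other cell has at least one move into one of the L cells above, so it is W.
From (5,6), the L positions reachable in one move are: (1,6).

Move to (1,6).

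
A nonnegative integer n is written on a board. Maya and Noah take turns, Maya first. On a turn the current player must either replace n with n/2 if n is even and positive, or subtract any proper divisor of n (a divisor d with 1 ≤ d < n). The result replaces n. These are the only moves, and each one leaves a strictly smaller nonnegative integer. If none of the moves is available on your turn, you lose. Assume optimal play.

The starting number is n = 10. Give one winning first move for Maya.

Compute win/loss labels from the base case upward. A position with no move is L. Any other position is W if it can reach an L in one move, else L.
n=0: no move → L
n=1: no move → L
n=2: can move to 1, which is L ⇒ W
n=3: the only move is to 2(W), a W ⇒ L
n=4: can move to 3, which is L ⇒ W
n=5: the only move is to 4(W), a W ⇒ L
n=6: can move to 3, which is L ⇒ W
n=7: the only move is to 6(W), a W ⇒ L
n=8: can move to 7, which is L ⇒ W
n=9: moves to 6(W), 8(W); every one is W ⇒ L
n=10: can move to 5, which is L ⇒ W
From 10, the L positions reachable in one move are: 5, 9. Any move reaching one of these is winning.

Move to 5.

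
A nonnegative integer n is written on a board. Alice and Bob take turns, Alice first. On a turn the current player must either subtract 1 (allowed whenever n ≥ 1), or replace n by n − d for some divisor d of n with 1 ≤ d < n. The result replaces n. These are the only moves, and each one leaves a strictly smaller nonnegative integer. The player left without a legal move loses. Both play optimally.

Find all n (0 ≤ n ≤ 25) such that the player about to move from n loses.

0, 2, 5, 7, 9, 11, 13, 15, 17, 19, 21, 23, 25

Label each position W (a win for the player to move) or L (a loss). A position with no legal move is L; any other position is W exactly when some move reaches an L, and L when every move reaches a W.
n=0: no move → L
n=1: can move to 0, which is L ⇒ W
n=2: the only move is to 1(W), a W ⇒ L
n=3: can move to 2, which is L ⇒ W
n=4: can move to 2, which is L ⇒ W
n=5: the only move is to 4(W), a W ⇒ L
n=6: can move to 5, which is L ⇒ W
n=7: the only move is to 6(W), a W ⇒ L
n=8: can move to 7, which is L ⇒ W
n=9: moves to 6(W), 8(W); every one is W ⇒ L
n=10: can move to 5, which is L ⇒ W
n=11: the only move is to 10(W), a W ⇒ L
n=12: can move to 9, which is L ⇒ W
n=13: the only move is to 12(W), a W ⇒ L
n=14: can move to 7, which is L ⇒ W
n=15: moves to 10(W), 12(W), 14(W); every one is W ⇒ L
n=16: can move to 15, which is L ⇒ W
n=17: the only move is to 16(W), a W ⇒ L
n=18: can move to 9, which is L ⇒ W
n=19: the only move is to 18(W), a W ⇒ L
n=20: can move to 15, which is L ⇒ W
n=21: moves to 14(W), 18(W), 20(W); every one is W ⇒ L
n=22: can move to 11, which is L ⇒ W
n=23: the only move is to 22(W), a W ⇒ L
n=24: can move to 21, which is L ⇒ W
n=25: moves to 20(W), 24(W); every one is W ⇒ L
The losing starting values of n are exactly the entries labelled L in this table (13 of them).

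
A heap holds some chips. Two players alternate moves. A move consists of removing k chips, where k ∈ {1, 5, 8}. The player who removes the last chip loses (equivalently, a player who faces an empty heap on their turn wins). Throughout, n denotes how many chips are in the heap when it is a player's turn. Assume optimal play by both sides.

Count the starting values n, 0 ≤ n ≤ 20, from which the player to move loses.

8

Compute win/loss labels from the base case upward. A position with no move is W. Any other position is W if it can reach an L in one move, else L.
n=0: no move; the opponent has just taken the last chip and therefore loses → W
n=1: L (sole option 0(W) is W)
n=2: W (go to 1, an L position)
n=3: L (sole option 2(W) is W)
n=4: W (go to 3, an L position)
n=5: L (options 4(W), 0(W) are all W)
n=6: W (go to 5, an L position)
n=7: L (options 6(W), 2(W) are all W)
n=8: W (go to 7, an L position)
n=9: W (go to 1, an L position)
n=10: W (go to 5, an L position)
n=11: W (go to 3, an L position)
n=12: W (go to 7, an L position)
n=13: W (go to 5, an L position)
n=14: L (options 13(W), 9(W), 6(W) are all W)
n=15: W (go to 14, an L position)
n=16: L (options 15(W), 11(W), 8(W) are all W)
n=17: W (go to 16, an L position)
n=18: L (options 17(W), 13(W), 10(W) are all W)
n=19: W (go to 18, an L position)
n=20: L (options 19(W), 15(W), 12(W) are all W)
L entries with 0 ≤ n ≤ 20: n = 1, 3, 5, 7, 14, 16, 18, 20; that makes 8.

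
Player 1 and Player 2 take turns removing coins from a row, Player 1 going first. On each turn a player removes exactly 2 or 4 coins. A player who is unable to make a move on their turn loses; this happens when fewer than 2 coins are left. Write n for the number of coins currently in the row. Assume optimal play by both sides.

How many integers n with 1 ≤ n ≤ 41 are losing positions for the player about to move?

Compute win/loss labels from the base case upward. A position with no move is L. Any other position is W if it can reach an L in one move, else L.
n=0: no move → L
n=1: no move → L
n=2: reaches L-position 0 → W
n=3: reaches L-position 1 → W
n=4: reaches L-position 0 → W
n=5: reaches L-position 1 → W
n=6: only reaches 4(W), 2(W), all W → L
n=7: only reaches 5(W), 3(W), all W → L
n=8: reaches L-position 6 → W
n=9: reaches L-position 7 → W
n=10: reaches L-position 6 → W
n=11: reaches L-position 7 → W
n=12: only reaches 10(W), 8(W), all W → L
n=13: only reaches 11(W), 9(W), all W → L
n=14: reaches L-position 12 → W
n=15: reaches L-position 13 → W
n=16: reaches L-position 12 → W
n=17: reaches L-position 13 → W
n=18: only reaches 16(W), 14(W), all W → L
n=19: only reaches 17(W), 15(W), all W → L
n=20: reaches L-position 18 → W
n=21: reaches L-position 19 → W
n=22: reaches L-position 18 → W
n=23: reaches L-position 19 → W
n=24: only reaches 22(W), 20(W), all W → L
n=25: only reaches 23(W), 21(W), all W → L
n=26: reaches L-position 24 → W
n=27: reaches L-position 25 → W
n=28: reaches L-position 24 → W
n=29: reaches L-position 25 → W
n=30: only reaches 28(W), 26(W), all W → L
n=31: only reaches 29(W), 27(W), all W → L
n=32: reaches L-position 30 → W
n=33: reaches L-position 31 → W
n=34: reaches L-position 30 → W
n=35: reaches L-position 31 → W
n=36: only reaches 34(W), 32(W), all W → L
n=37: only reaches 35(W), 33(W), all W → L
n=38: reaches L-position 36 → W
n=39: reaches L-position 37 → W
n=40: reaches L-position 36 → W
n=41: reaches L-position 37 → W
L entries with 1 ≤ n ≤ 41 (n=0 is outside the asked range and is not counted): n = 1, 6, 7, 12, 13, 18, 19, 24, 25, 30, 31, 36, 37; that makes 13.

13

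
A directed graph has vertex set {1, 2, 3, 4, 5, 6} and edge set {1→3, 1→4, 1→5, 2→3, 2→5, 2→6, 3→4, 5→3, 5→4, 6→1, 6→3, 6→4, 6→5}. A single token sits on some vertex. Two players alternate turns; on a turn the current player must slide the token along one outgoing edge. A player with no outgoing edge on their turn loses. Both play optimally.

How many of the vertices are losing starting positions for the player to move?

2

Label each position W (a win for the player to move) or L (a loss). A position with no legal move is L; any other position is W exactly when some move reaches an L, and L when every move reaches a W.
Every edge goes from a vertex to one that appears earlier in the order 4, 3, 5, 1, 6, 2, so processing vertices in that order labels each vertex after all of its successors.
4: no outgoing edge → L
3: W (go to 4, an L position)
5: W (go to 4, an L position)
1: W (go to 4, an L position)
6: W (go to 4, an L position)
2: L (options 6(W), 5(W), 3(W) are all W)
The L vertices are 2, 4; that is 2 in all.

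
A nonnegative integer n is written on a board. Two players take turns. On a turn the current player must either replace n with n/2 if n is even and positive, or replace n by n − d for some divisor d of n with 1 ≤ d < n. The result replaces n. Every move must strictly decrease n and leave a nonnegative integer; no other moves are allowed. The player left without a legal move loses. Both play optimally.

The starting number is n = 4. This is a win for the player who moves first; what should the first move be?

Move to 3.

Work bottom-up. With no move the player to move loses. Otherwise the position is W if at least one move leads to an L position for the opponent, and L if every move leads to a W.
n=0: no move → L
n=1: no move → L
n=2: →1(L), so W
n=3: →2(W) only, which is W, so L
n=4: →3(L), so W
From 4, the L positions reachable in one move are: 3.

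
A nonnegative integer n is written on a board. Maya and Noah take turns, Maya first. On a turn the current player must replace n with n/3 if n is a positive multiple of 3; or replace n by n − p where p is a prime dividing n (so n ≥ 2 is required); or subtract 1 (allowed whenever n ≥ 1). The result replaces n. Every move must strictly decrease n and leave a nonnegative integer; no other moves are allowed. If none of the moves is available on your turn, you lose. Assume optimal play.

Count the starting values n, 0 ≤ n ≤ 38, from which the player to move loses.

11

Classify positions by backward induction: terminal positions (no move available) are L. From any other position, the mover wins iff some move reaches an L.
n=0: no move → L
n=1: →0(L), so W
n=2: →0(L), so W
n=3: →0(L), so W
n=4: →2(W), 3(W) — all W, so L
n=5: →0(L), so W
n=6: →4(L), so W
n=7: →0(L), so W
n=8: →6(W), 7(W) — all W, so L
n=9: →8(L), so W
n=10: →8(L), so W
n=11: →0(L), so W
n=12: →4(L), so W
n=13: →0(L), so W
n=14: →7(W), 12(W), 13(W) — all W, so L
n=15: →14(L), so W
n=16: →14(L), so W
n=17: →0(L), so W
n=18: →6(W), 15(W), 16(W), 17(W) — all W, so L
n=19: →0(L), so W
n=20: →18(L), so W
n=21: →14(L), so W
n=22: →11(W), 20(W), 21(W) — all W, so L
n=23: →0(L), so W
n=24: →8(L), so W
n=25: →20(W), 24(W) — all W, so L
n=26: →25(L), so W
n=27: →9(W), 24(W), 26(W) — all W, so L
n=28: →27(L), so W
n=29: →0(L), so W
n=30: →25(L), so W
n=31: →0(L), so W
n=32: →30(W), 31(W) — all W, so L
n=33: →22(L), so W
n=34: →32(L), so W
n=35: →28(W), 30(W), 34(W) — all W, so L
n=36: →35(L), so W
n=37: →0(L), so W
n=38: →19(W), 36(W), 37(W) — all W, so L
L entries with 0 ≤ n ≤ 38: n = 0, 4, 8, 14, 18, 22, 25, 27, 32, 35, 38; that makes 11.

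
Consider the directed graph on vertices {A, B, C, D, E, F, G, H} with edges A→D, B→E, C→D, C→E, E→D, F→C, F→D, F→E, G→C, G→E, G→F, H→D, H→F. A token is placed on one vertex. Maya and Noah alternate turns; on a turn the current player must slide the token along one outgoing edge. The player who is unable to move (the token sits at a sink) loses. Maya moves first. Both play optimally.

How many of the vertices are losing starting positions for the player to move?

3

Work bottom-up. With no move the player to move loses. Otherwise the position is W if at least one move leads to an L position for the opponent, and L if every move leads to a W.
Every edge goes from a vertex to one that appears earlier in the order D, E, C, B, F, H, G, A, so processing vertices in that order labels each vertex after all of its successors.
D: no outgoing edge → L
E: →D(L), so W
C: →D(L), so W
B: →E(W) only, which is W, so L
F: →D(L), so W
H: →D(L), so W
G: →F(W), C(W), E(W) — all W, so L
A: →D(L), so W
The L vertices are B, D, G; that is 3 in all.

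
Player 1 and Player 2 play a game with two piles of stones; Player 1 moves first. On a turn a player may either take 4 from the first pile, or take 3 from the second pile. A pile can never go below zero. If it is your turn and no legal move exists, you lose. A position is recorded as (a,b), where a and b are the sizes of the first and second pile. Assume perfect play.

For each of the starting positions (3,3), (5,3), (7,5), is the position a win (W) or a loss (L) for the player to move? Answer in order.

Positions with no move are L. A position that does have a move is losing for the player to move precisely when every available move leads to a winning position for the opponent. Fill in the labels:
No move ever increases a pile, so every position that can arise here has a ≤ 7 and b ≤ 5; it is enough to label the cells with 0 ≤ a ≤ 7 and 0 ≤ b ≤ 5.
Every move lowers a or b (never raises either), so fill the grid row by row in increasing a, and left to right within a row: each cell's successors are then already labelled.
      b=0  b=1  b=2  b=3  b=4  b=5
a=0:    L    L    L    W    W    W
a=1:    L    L    L    W    W    W
a=2:    L    L    L    W    W    W
a=3:    L    L    L    W    W    W
a=4:    W    W    W    L    L    L
a=5:    W    W    W    L    L    L
a=6:    W    W    W    L    L    L
a=7:    W    W    W    L    L    L
Cells with no legal move (terminal, hence L): (0,0), (0,1), (0,2), (1,0), (1,1), (1,2), (2,0), (2,1), (2,2), (3,0), (3,1), (3,2).
The remaining L cells, each justified by listing all of its moves:
(4,3): L (options (0,3)(W), (4,0)(W) are all W)
(4,4): L (options (0,4)(W), (4,1)(W) are all W)
(4,5): L (options (0,5)(W), (4,2)(W) are all W)
(5,3): L (options (1,3)(W), (5,0)(W) are all W)
(5,4): L (options (1,4)(W), (5,1)(W) are all W)
(5,5): L (options (1,5)(W), (5,2)(W) are all W)
(6,3): L (options (2,3)(W), (6,0)(W) are all W)
(6,4): L (options (2,4)(W), (6,1)(W) are all W)
(6,5): L (options (2,5)(W), (6,2)(W) are all W)
(7,3): L (options (3,3)(W), (7,0)(W) are all W)
(7,4): L (options (3,4)(W), (7,1)(W) are all W)
(7,5): L (options (3,5)(W), (7,2)(W) are all W)
Every other cell has at least one move into one of the L cells above, so it is W.
(3,3): the move to (3,0) reaches an L cell, so W
(5,3): one of the L cells justified above, so L
(7,5): one of the L cells justified above, so L

(3,3): W, (5,3): L, (7,5): L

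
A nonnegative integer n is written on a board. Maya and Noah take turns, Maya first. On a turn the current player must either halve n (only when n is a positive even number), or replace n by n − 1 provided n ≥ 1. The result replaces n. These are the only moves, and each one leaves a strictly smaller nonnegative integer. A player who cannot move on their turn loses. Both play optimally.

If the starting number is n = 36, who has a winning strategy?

Work bottom-up. With no move the player to move loses. Otherwise the position is W if at least one move leads to an L position for the opponent, and L if every move leads to a W.
n=0: no move → L
n=1: can move to 0, which is L ⇒ W
n=2: the only move is to 1(W), a W ⇒ L
n=3: can move to 2, which is L ⇒ W
n=4: can move to 2, which is L ⇒ W
n=5: the only move is to 4(W), a W ⇒ L
n=6: can move to 5, which is L ⇒ W
n=7: the only move is to 6(W), a W ⇒ L
n=8: can move to 7, which is L ⇒ W
n=9: the only move is to 8(W), a W ⇒ L
n=10: can move to 5, which is L ⇒ W
n=11: the only move is to 10(W), a W ⇒ L
n=12: can move to 11, which is L ⇒ W
n=13: the only move is to 12(W), a W ⇒ L
n=14: can move to 7, which is L ⇒ W
n=15: the only move is to 14(W), a W ⇒ L
n=16: can move to 15, which is L ⇒ W
n=17: the only move is to 16(W), a W ⇒ L
n=18: can move to 9, which is L ⇒ W
n=19: the only move is to 18(W), a W ⇒ L
n=20: can move to 19, which is L ⇒ W
n=21: the only move is to 20(W), a W ⇒ L
n=22: can move to 11, which is L ⇒ W
n=23: the only move is to 22(W), a W ⇒ L
n=24: can move to 23, which is L ⇒ W
n=25: the only move is to 24(W), a W ⇒ L
n=26: can move to 13, which is L ⇒ W
n=27: the only move is to 26(W), a W ⇒ L
n=28: can move to 27, which is L ⇒ W
n=29: the only move is to 28(W), a W ⇒ L
n=30: can move to 15, which is L ⇒ W
n=31: the only move is to 30(W), a W ⇒ L
n=32: can move to 31, which is L ⇒ W
n=33: the only move is to 32(W), a W ⇒ L
n=34: can move to 17, which is L ⇒ W
n=35: the only move is to 34(W), a W ⇒ L
n=36: can move to 35, which is L ⇒ W
The starting position 36 is W: Maya should move to 35, handing over an L position.

Maya wins.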